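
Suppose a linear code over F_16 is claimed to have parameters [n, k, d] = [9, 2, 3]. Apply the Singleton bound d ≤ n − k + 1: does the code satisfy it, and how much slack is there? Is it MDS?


Singleton RHS = n − k + 1 = 8, slack = 5, bound satisfied, not MDS.

Singleton bound: d ≤ n − k + 1.
Here n = 9, k = 2, so n − k + 1 = 8.
Given d = 3, check d ≤ 8: YES.
Slack = (n − k + 1) − d = 5.
The code is NOT MDS (slack = 5 > 0).
Description: the claimed parameters are [9, 2, 3]_16; such a code would be non-MDS.


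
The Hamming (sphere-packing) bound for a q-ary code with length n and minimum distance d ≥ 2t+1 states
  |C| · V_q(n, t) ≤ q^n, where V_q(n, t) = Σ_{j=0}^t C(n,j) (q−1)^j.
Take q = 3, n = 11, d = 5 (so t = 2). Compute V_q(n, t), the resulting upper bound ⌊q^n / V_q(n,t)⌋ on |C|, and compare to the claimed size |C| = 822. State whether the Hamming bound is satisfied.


V_q(n, t) = 243, q^n = 177147, Hamming bound = 729, |C| = 822 > bound (violated).

Step 1: Compute V_q(n, t) = Σ_{j=0}^2 C(n, j) (q−1)^j.
  j = 0: C(11,0)·(2)^0 = 1·1 = 1.
  j = 1: C(11,1)·(2)^1 = 11·2 = 22.
  j = 2: C(11,2)·(2)^2 = 55·4 = 220.
  V_q(n, t) = 1 + 22 + 220 = 243.
Step 2: q^n = 3^11 = 177147.
Step 3: Hamming bound ⌊q^n / V_q(n,t)⌋ = ⌊177147/243⌋ = 729.
Step 4: Compare |C| = 822 to 729: violated.
The claimed |C| lies above the Hamming bound, so no 3-ary code of length 11 with d ≥ 5 can have 822 codewords.


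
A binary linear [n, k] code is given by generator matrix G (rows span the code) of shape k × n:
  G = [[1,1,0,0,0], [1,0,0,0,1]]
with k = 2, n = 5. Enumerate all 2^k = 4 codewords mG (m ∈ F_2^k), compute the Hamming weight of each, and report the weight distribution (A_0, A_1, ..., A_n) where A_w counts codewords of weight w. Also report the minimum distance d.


Weight distribution: A_0 = 1, A_2 = 3. Minimum distance d = 2.

Enumerate all 2^2 = 4 messages m ∈ F_2^2.
For each, compute codeword c = mG in F_2^5, then tally its weight.
  m = 00 → c = 00000, weight = 0.
  m = 10 → c = 11000, weight = 2.
  m = 01 → c = 10001, weight = 2.
  m = 11 → c = 01001, weight = 2.
Tally weights:
  weight 0: 1 codewords.
  weight 2: 3 codewords.
Minimum distance d = smallest w > 0 with A_w > 0 = 2.
Sanity: Σ A_w = 4 = 2^2 = 4 ✓.


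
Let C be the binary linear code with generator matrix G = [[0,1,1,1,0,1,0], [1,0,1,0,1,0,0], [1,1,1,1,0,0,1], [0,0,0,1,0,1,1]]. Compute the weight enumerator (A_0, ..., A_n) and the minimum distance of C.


Weight distribution: A_0 = 1, A_2 = 1, A_3 = 6, A_4 = 5, A_5 = 2, A_6 = 1. Minimum distance d = 2.

Enumerate all 2^4 = 16 messages m ∈ F_2^4.
For each, compute codeword c = mG in F_2^7, then tally its weight.
  m = 0000 → c = 0000000, weight = 0.
  m = 1000 → c = 0111010, weight = 4.
  m = 0100 → c = 1010100, weight = 3.
  m = 1100 → c = 1101110, weight = 5.
  m = 0010 → c = 1111001, weight = 5.
  m = 1010 → c = 1000011, weight = 3.
  m = 0110 → c = 0101101, weight = 4.
  m = 1110 → c = 0010111, weight = 4.
  m = 0001 → c = 0001011, weight = 3.
  m = 1001 → c = 0110001, weight = 3.
  m = 0101 → c = 1011111, weight = 6.
  m = 1101 → c = 1100101, weight = 4.
  m = 0011 → c = 1110010, weight = 4.
  m = 1011 → c = 1001000, weight = 2.
  m = 0111 → c = 0100110, weight = 3.
  m = 1111 → c = 0011100, weight = 3.
Tally weights:
  weight 0: 1 codewords.
  weight 2: 1 codewords.
  weight 3: 6 codewords.
  weight 4: 5 codewords.
  weight 5: 2 codewords.
  weight 6: 1 codewords.
Minimum distance d = smallest w > 0 with A_w > 0 = 2.
Sanity: Σ A_w = 16 = 2^4 = 16 ✓.


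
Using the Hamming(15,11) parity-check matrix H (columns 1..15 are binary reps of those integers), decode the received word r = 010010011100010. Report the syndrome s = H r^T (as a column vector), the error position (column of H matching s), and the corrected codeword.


s = (0, 0, 1, 0)^T, error position = 2, corrected codeword c = 000010011100010

Compute s = H r^T mod 2 one row at a time:
  s_1 = 1 + 1 + 1 + 0 + 0 + 0 + 1 + 0 = 4 ≡ 0 (mod 2).
  s_2 = 0 + 1 + 0 + 0 + 0 + 0 + 1 + 0 = 2 ≡ 0 (mod 2).
  s_3 = 1 + 0 + 0 + 0 + 1 + 0 + 1 + 0 = 3 ≡ 1 (mod 2).
  s_4 = 0 + 0 + 1 + 0 + 1 + 0 + 0 + 0 = 2 ≡ 0 (mod 2).
s = (0, 0, 1, 0)^T — this equals column 2 of H (binary 0010), so error is at position 2.
Correct: flip bit 2 of r = 010010011100010 to get c = 000010011100010.


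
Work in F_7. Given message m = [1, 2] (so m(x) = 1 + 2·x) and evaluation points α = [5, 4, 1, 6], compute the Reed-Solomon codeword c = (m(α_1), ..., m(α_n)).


c = [4, 2, 3, 6]

Message polynomial: m(x) = 1 + 2·x (mod 7).
For each evaluation point α_i, compute m(α_i) mod 7:
  α_1 = 5: Horner steps 2 → 4, so m(5) = 4.
  α_2 = 4: Horner steps 2 → 2, so m(4) = 2.
  α_3 = 1: Horner steps 2 → 3, so m(1) = 3.
  α_4 = 6: Horner steps 2 → 6, so m(6) = 6.
Codeword c = [4, 2, 3, 6] ∈ F_7^4.


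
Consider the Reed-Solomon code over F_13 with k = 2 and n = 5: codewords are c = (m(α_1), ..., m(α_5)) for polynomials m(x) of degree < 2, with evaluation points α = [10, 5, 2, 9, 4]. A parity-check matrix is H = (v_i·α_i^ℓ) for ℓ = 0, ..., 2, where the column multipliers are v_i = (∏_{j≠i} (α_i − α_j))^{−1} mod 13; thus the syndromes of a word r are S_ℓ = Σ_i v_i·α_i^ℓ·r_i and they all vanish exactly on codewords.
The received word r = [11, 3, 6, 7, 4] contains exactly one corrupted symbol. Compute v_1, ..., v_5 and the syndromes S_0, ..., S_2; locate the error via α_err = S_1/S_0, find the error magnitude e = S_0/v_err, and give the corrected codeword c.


S = (7, 11, 8), error at position 4, error magnitude e = 8, c = [11, 3, 6, 12, 4].

Step 1: column multipliers v_i = (∏_{j≠i}(α_i − α_j))^{−1} mod 13.
  i = 1 (α = 10): (10−5)(10−2)(10−9)(10−4) = 5·8·1·6 = 240 ≡ 6, so v_1 = 6^{−1} = 11 (mod 13).
  i = 2 (α = 5): (5−10)(5−2)(5−9)(5−4) = (−5)·3·(−4)·1 = 60 ≡ 8, so v_2 = 8^{−1} = 5 (mod 13).
  i = 3 (α = 2): (2−10)(2−5)(2−9)(2−4) = (−8)·(−3)·(−7)·(−2) = 336 ≡ 11, so v_3 = 11^{−1} = 6 (mod 13).
  i = 4 (α = 9): (9−10)(9−5)(9−2)(9−4) = (−1)·4·7·5 = −140 ≡ 3, so v_4 = 3^{−1} = 9 (mod 13).
  i = 5 (α = 4): (4−10)(4−5)(4−2)(4−9) = (−6)·(−1)·2·(−5) = −60 ≡ 5, so v_5 = 5^{−1} = 8 (mod 13).
  v = [11, 5, 6, 9, 8].
Step 2: syndromes of r = [11, 3, 6, 7, 4] (all sums mod 13).
  S_0 = Σ v_i r_i = 11·11 + 5·3 + 6·6 + 9·7 + 8·4 = 267 ≡ 7.
  S_1 = Σ v_i α_i r_i = 11·10·11 + 5·5·3 + 6·2·6 + 9·9·7 + 8·4·4 = 2052 ≡ 11.
  α_i^2 mod 13 = [9, 12, 4, 3, 3].
  S_2 = Σ v_i α_i^2 r_i = 11·9·11 + 5·12·3 + 6·4·6 + 9·3·7 + 8·3·4 = 1698 ≡ 8.
  S = (7, 11, 8) ≠ 0, so r is not a codeword (an error is present).
Step 3: locate the error. For a single error e at position i, S_ℓ = v_i·e·α_i^ℓ, so α_err = S_1/S_0.
  S_0^{−1} = 7^{−1} = 2 (mod 13), so α_err = 11·2 = 22 ≡ 9 = α_4. Error position i = 4.
  Consistency check: S_2/S_1 = 8·6 = 48 ≡ 9 = α_err ✓ (single-error assumption holds).
Step 4: error magnitude e = S_0/v_4 = S_0·∏_{j≠4}(α_4 − α_j) = 7·3 = 21 ≡ 8 (mod 13).
Step 5: correct position 4: c_4 = r_4 − e = 7 − 8 ≡ 12 (mod 13). Hence c = [11, 3, 6, 12, 4].
  Check: interpolating c through the α_i gives m(x) = 8 + 12·x (degree < 2) with m(α_i) = c_i for every i, so c is indeed a codeword.


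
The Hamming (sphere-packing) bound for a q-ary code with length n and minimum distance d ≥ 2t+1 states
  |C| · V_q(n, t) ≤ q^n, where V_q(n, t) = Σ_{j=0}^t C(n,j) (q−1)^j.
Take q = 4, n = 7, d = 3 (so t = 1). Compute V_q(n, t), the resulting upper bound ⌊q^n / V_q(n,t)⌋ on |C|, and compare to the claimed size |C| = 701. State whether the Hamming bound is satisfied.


V_q(n, t) = 22, q^n = 16384, Hamming bound = 744, |C| = 701 ≤ bound (satisfied).

Step 1: Compute V_q(n, t) = Σ_{j=0}^1 C(n, j) (q−1)^j.
  j = 0: C(7,0)·(3)^0 = 1·1 = 1.
  j = 1: C(7,1)·(3)^1 = 7·3 = 21.
  V_q(n, t) = 1 + 21 = 22.
Step 2: q^n = 4^7 = 16384.
Step 3: Hamming bound ⌊q^n / V_q(n,t)⌋ = ⌊16384/22⌋ = 744.
Step 4: Compare |C| = 701 to 744: satisfied.
The claimed |C| lies below the Hamming bound.


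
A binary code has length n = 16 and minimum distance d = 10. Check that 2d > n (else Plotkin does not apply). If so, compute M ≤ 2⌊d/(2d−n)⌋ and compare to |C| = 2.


Plotkin bound M ≤ 4; given |C| = 2 ≤ bound (satisfied).

Check applicability: 2d = 20, n = 16.
2d − n = 4 > 0, so Plotkin applies.
Compute d/(2d−n) = 10/4 ≈ 2.5000.
⌊d/(2d−n)⌋ = 2.
Plotkin bound: M ≤ 2·2 = 4.
Given |C| = 2, check: satisfied.
This |C| is below the Plotkin bound.


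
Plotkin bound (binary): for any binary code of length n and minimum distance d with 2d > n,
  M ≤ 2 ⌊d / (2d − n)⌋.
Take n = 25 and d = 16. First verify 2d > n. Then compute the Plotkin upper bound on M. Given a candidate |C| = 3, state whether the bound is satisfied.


Plotkin bound M ≤ 4; given |C| = 3 ≤ bound (satisfied).

Check applicability: 2d = 32, n = 25.
2d − n = 7 > 0, so Plotkin applies.
Compute d/(2d−n) = 16/7 ≈ 2.2857.
⌊d/(2d−n)⌋ = 2.
Plotkin bound: M ≤ 2·2 = 4.
Given |C| = 3, check: satisfied.
This |C| is below the Plotkin bound.


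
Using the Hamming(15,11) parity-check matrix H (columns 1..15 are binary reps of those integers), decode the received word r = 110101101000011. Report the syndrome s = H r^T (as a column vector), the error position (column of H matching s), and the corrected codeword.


s = (1, 1, 1, 0)^T, error position = 14, corrected codeword c = 110101101000001

Compute s = H r^T mod 2 one row at a time:
  s_1 = 0 + 1 + 0 + 0 + 0 + 0 + 1 + 1 = 3 ≡ 1 (mod 2).
  s_2 = 1 + 0 + 1 + 1 + 0 + 0 + 1 + 1 = 5 ≡ 1 (mod 2).
  s_3 = 1 + 0 + 1 + 1 + 0 + 0 + 1 + 1 = 5 ≡ 1 (mod 2).
  s_4 = 1 + 0 + 0 + 1 + 1 + 0 + 0 + 1 = 4 ≡ 0 (mod 2).
s = (1, 1, 1, 0)^T — this equals column 14 of H (binary 1110), so error is at position 14.
Correct: flip bit 14 of r = 110101101000011 to get c = 110101101000001.


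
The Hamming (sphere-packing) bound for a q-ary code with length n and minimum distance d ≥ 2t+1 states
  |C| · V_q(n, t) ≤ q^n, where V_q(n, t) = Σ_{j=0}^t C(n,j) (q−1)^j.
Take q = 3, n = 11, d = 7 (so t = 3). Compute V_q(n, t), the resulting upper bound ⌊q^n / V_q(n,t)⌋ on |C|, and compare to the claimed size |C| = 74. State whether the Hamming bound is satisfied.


V_q(n, t) = 1563, q^n = 177147, Hamming bound = 113, |C| = 74 ≤ bound (satisfied).

Step 1: Compute V_q(n, t) = Σ_{j=0}^3 C(n, j) (q−1)^j.
  j = 0: C(11,0)·(2)^0 = 1·1 = 1.
  j = 1: C(11,1)·(2)^1 = 11·2 = 22.
  j = 2: C(11,2)·(2)^2 = 55·4 = 220.
  j = 3: C(11,3)·(2)^3 = 165·8 = 1320.
  V_q(n, t) = 1 + 22 + 220 + 1320 = 1563.
Step 2: q^n = 3^11 = 177147.
Step 3: Hamming bound ⌊q^n / V_q(n,t)⌋ = ⌊177147/1563⌋ = 113.
Step 4: Compare |C| = 74 to 113: satisfied.
The claimed |C| lies below the Hamming bound.


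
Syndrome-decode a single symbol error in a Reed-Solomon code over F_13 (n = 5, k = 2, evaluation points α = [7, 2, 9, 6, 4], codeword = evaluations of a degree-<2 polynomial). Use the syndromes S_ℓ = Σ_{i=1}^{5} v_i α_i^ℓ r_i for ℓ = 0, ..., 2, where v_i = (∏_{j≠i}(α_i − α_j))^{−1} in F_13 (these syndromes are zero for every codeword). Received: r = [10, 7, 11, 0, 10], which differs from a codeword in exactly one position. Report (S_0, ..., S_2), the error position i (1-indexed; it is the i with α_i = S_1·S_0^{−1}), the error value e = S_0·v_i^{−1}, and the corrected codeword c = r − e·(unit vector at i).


S = (6, 3, 8), error at position 1, error magnitude e = 2, c = [8, 7, 11, 0, 10].

Step 1: column multipliers v_i = (∏_{j≠i}(α_i − α_j))^{−1} mod 13.
  i = 1 (α = 7): (7−2)(7−9)(7−6)(7−4) = 5·(−2)·1·3 = −30 ≡ 9, so v_1 = 9^{−1} = 3 (mod 13).
  i = 2 (α = 2): (2−7)(2−9)(2−6)(2−4) = (−5)·(−7)·(−4)·(−2) = 280 ≡ 7, so v_2 = 7^{−1} = 2 (mod 13).
  i = 3 (α = 9): (9−7)(9−2)(9−6)(9−4) = 2·7·3·5 = 210 ≡ 2, so v_3 = 2^{−1} = 7 (mod 13).
  i = 4 (α = 6): (6−7)(6−2)(6−9)(6−4) = (−1)·4·(−3)·2 = 24 ≡ 11, so v_4 = 11^{−1} = 6 (mod 13).
  i = 5 (α = 4): (4−7)(4−2)(4−9)(4−6) = (−3)·2·(−5)·(−2) = −60 ≡ 5, so v_5 = 5^{−1} = 8 (mod 13).
  v = [3, 2, 7, 6, 8].
Step 2: syndromes of r = [10, 7, 11, 0, 10] (all sums mod 13).
  S_0 = Σ v_i r_i = 3·10 + 2·7 + 7·11 + 6·0 + 8·10 = 201 ≡ 6.
  S_1 = Σ v_i α_i r_i = 3·7·10 + 2·2·7 + 7·9·11 + 6·6·0 + 8·4·10 = 1251 ≡ 3.
  α_i^2 mod 13 = [10, 4, 3, 10, 3].
  S_2 = Σ v_i α_i^2 r_i = 3·10·10 + 2·4·7 + 7·3·11 + 6·10·0 + 8·3·10 = 827 ≡ 8.
  S = (6, 3, 8) ≠ 0, so r is not a codeword (an error is present).
Step 3: locate the error. For a single error e at position i, S_ℓ = v_i·e·α_i^ℓ, so α_err = S_1/S_0.
  S_0^{−1} = 6^{−1} = 11 (mod 13), so α_err = 3·11 = 33 ≡ 7 = α_1. Error position i = 1.
  Consistency check: S_2/S_1 = 8·9 = 72 ≡ 7 = α_err ✓ (single-error assumption holds).
Step 4: error magnitude e = S_0/v_1 = S_0·∏_{j≠1}(α_1 − α_j) = 6·9 = 54 ≡ 2 (mod 13).
Step 5: correct position 1: c_1 = r_1 − e = 10 − 2 ≡ 8 (mod 13). Hence c = [8, 7, 11, 0, 10].
  Check: interpolating c through the α_i gives m(x) = 4 + 8·x (degree < 2) with m(α_i) = c_i for every i, so c is indeed a codeword.


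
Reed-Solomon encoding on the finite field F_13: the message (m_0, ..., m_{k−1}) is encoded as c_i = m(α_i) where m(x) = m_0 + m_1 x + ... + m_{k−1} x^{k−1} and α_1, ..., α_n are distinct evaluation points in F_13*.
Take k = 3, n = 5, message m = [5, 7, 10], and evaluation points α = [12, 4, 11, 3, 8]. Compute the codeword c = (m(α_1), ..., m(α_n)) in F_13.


c = [8, 11, 5, 12, 12]

Message polynomial: m(x) = 5 + 7·x + 10·x^2 (mod 13).
For each evaluation point α_i, compute m(α_i) mod 13:
  α_1 = 12: Horner steps 10 → 10 → 8, so m(12) = 8.
  α_2 = 4: Horner steps 10 → 8 → 11, so m(4) = 11.
  α_3 = 11: Horner steps 10 → 0 → 5, so m(11) = 5.
  α_4 = 3: Horner steps 10 → 11 → 12, so m(3) = 12.
  α_5 = 8: Horner steps 10 → 9 → 12, so m(8) = 12.
Codeword c = [8, 11, 5, 12, 12] ∈ F_13^5.


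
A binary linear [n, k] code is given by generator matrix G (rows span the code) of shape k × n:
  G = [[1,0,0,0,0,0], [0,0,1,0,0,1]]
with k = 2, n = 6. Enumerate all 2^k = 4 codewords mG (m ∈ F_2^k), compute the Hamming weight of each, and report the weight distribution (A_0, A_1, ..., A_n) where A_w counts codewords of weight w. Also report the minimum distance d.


Weight distribution: A_0 = 1, A_1 = 1, A_2 = 1, A_3 = 1. Minimum distance d = 1.

Enumerate all 2^2 = 4 messages m ∈ F_2^2.
For each, compute codeword c = mG in F_2^6, then tally its weight.
  m = 00 → c = 000000, weight = 0.
  m = 10 → c = 100000, weight = 1.
  m = 01 → c = 001001, weight = 2.
  m = 11 → c = 101001, weight = 3.
Tally weights:
  weight 0: 1 codewords.
  weight 1: 1 codewords.
  weight 2: 1 codewords.
  weight 3: 1 codewords.
Minimum distance d = smallest w > 0 with A_w > 0 = 1.
Sanity: Σ A_w = 4 = 2^2 = 4 ✓.


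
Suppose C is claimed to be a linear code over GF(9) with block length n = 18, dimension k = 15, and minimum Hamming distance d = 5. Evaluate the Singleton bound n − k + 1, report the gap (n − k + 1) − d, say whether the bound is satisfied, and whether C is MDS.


Singleton RHS = n − k + 1 = 4, slack = -1, bound violated (no such code; not MDS).

Singleton bound: d ≤ n − k + 1.
Here n = 18, k = 15, so n − k + 1 = 4.
Given d = 5, check d ≤ 4: NO.
Slack = (n − k + 1) − d = -1.
The slack is negative: d = 5 exceeds n − k + 1 = 4 by 1, so the Singleton bound is violated and no linear [18, 15, 5]_9 code can exist. In particular it is not MDS (MDS requires d = n − k + 1 exactly).
Description: the claimed parameters are [18, 15, 5]_9; such a code would be impossible (violates the Singleton bound).


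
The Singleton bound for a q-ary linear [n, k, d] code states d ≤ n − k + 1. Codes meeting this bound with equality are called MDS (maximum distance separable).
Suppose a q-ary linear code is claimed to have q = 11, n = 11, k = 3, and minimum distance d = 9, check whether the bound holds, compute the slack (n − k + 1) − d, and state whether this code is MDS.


Singleton RHS = n − k + 1 = 9, slack = 0, bound satisfied, MDS.

Singleton bound: d ≤ n − k + 1.
Here n = 11, k = 3, so n − k + 1 = 9.
Given d = 9, check d ≤ 9: YES.
Slack = (n − k + 1) − d = 0.
The code is MDS (slack = 0).
Description: the claimed parameters are [11, 3, 9]_11; such a code would be MDS (meets Singleton bound).


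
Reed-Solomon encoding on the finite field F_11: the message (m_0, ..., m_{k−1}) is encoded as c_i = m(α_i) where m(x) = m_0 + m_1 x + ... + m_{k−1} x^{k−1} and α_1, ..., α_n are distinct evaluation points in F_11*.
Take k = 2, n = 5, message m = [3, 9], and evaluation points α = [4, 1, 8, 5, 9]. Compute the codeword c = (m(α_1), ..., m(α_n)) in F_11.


c = [6, 1, 9, 4, 7]

Message polynomial: m(x) = 3 + 9·x (mod 11).
For each evaluation point α_i, compute m(α_i) mod 11:
  α_1 = 4: Horner steps 9 → 6, so m(4) = 6.
  α_2 = 1: Horner steps 9 → 1, so m(1) = 1.
  α_3 = 8: Horner steps 9 → 9, so m(8) = 9.
  α_4 = 5: Horner steps 9 → 4, so m(5) = 4.
  α_5 = 9: Horner steps 9 → 7, so m(9) = 7.
Codeword c = [6, 1, 9, 4, 7] ∈ F_11^5.


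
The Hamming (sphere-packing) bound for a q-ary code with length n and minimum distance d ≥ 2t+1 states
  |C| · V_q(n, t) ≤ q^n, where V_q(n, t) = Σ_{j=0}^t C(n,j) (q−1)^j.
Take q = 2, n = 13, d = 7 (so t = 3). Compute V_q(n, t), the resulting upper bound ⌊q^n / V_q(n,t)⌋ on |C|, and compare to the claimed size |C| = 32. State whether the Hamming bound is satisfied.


V_q(n, t) = 378, q^n = 8192, Hamming bound = 21, |C| = 32 > bound (violated).

Step 1: Compute V_q(n, t) = Σ_{j=0}^3 C(n, j) (q−1)^j.
  j = 0: C(13,0)·(1)^0 = 1·1 = 1.
  j = 1: C(13,1)·(1)^1 = 13·1 = 13.
  j = 2: C(13,2)·(1)^2 = 78·1 = 78.
  j = 3: C(13,3)·(1)^3 = 286·1 = 286.
  V_q(n, t) = 1 + 13 + 78 + 286 = 378.
Step 2: q^n = 2^13 = 8192.
Step 3: Hamming bound ⌊q^n / V_q(n,t)⌋ = ⌊8192/378⌋ = 21.
Step 4: Compare |C| = 32 to 21: violated.
The claimed |C| lies above the Hamming bound, so no 2-ary code of length 13 with d ≥ 7 can have 32 codewords.


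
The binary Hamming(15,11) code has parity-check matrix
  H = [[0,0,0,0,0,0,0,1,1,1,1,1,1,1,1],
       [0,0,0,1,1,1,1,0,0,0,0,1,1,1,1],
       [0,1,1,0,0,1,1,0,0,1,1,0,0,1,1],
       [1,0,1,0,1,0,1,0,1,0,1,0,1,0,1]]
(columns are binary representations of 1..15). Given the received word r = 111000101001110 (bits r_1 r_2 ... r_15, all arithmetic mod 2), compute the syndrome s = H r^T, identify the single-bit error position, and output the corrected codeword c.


s = (0, 0, 0, 1)^T, error position = 1, corrected codeword c = 011000101001110

Compute s = H r^T mod 2 one row at a time:
  s_1 = 0 + 1 + 0 + 0 + 1 + 1 + 1 + 0 = 4 ≡ 0 (mod 2).
  s_2 = 0 + 0 + 0 + 1 + 1 + 1 + 1 + 0 = 4 ≡ 0 (mod 2).
  s_3 = 1 + 1 + 0 + 1 + 0 + 0 + 1 + 0 = 4 ≡ 0 (mod 2).
  s_4 = 1 + 1 + 0 + 1 + 1 + 0 + 1 + 0 = 5 ≡ 1 (mod 2).
s = (0, 0, 0, 1)^T — this equals column 1 of H (binary 0001), so error is at position 1.
Correct: flip bit 1 of r = 111000101001110 to get c = 011000101001110.


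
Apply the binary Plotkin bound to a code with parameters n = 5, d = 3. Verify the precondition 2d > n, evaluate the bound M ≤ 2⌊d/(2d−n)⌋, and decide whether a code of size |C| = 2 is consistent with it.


Plotkin bound M ≤ 6; given |C| = 2 ≤ bound (satisfied).

Check applicability: 2d = 6, n = 5.
2d − n = 1 > 0, so Plotkin applies.
Compute d/(2d−n) = 3/1 ≈ 3.0000.
⌊d/(2d−n)⌋ = 3.
Plotkin bound: M ≤ 2·3 = 6.
Given |C| = 2, check: satisfied.
This |C| is below the Plotkin bound.


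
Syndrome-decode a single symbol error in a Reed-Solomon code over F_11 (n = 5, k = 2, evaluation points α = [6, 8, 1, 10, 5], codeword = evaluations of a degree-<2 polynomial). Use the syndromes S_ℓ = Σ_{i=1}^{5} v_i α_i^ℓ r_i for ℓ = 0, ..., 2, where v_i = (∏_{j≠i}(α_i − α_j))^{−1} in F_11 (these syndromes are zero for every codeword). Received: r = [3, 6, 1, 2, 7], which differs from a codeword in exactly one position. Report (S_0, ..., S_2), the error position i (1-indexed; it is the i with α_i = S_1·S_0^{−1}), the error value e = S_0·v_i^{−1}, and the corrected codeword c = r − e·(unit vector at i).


S = (6, 5, 6), error at position 4, error magnitude e = 4, c = [3, 6, 1, 9, 7].

Step 1: column multipliers v_i = (∏_{j≠i}(α_i − α_j))^{−1} mod 11.
  i = 1 (α = 6): (6−8)(6−1)(6−10)(6−5) = (−2)·5·(−4)·1 = 40 ≡ 7, so v_1 = 7^{−1} = 8 (mod 11).
  i = 2 (α = 8): (8−6)(8−1)(8−10)(8−5) = 2·7·(−2)·3 = −84 ≡ 4, so v_2 = 4^{−1} = 3 (mod 11).
  i = 3 (α = 1): (1−6)(1−8)(1−10)(1−5) = (−5)·(−7)·(−9)·(−4) = 1260 ≡ 6, so v_3 = 6^{−1} = 2 (mod 11).
  i = 4 (α = 10): (10−6)(10−8)(10−1)(10−5) = 4·2·9·5 = 360 ≡ 8, so v_4 = 8^{−1} = 7 (mod 11).
  i = 5 (α = 5): (5−6)(5−8)(5−1)(5−10) = (−1)·(−3)·4·(−5) = −60 ≡ 6, so v_5 = 6^{−1} = 2 (mod 11).
  v = [8, 3, 2, 7, 2].
Step 2: syndromes of r = [3, 6, 1, 2, 7] (all sums mod 11).
  S_0 = Σ v_i r_i = 8·3 + 3·6 + 2·1 + 7·2 + 2·7 = 72 ≡ 6.
  S_1 = Σ v_i α_i r_i = 8·6·3 + 3·8·6 + 2·1·1 + 7·10·2 + 2·5·7 = 500 ≡ 5.
  α_i^2 mod 11 = [3, 9, 1, 1, 3].
  S_2 = Σ v_i α_i^2 r_i = 8·3·3 + 3·9·6 + 2·1·1 + 7·1·2 + 2·3·7 = 292 ≡ 6.
  S = (6, 5, 6) ≠ 0, so r is not a codeword (an error is present).
Step 3: locate the error. For a single error e at position i, S_ℓ = v_i·e·α_i^ℓ, so α_err = S_1/S_0.
  S_0^{−1} = 6^{−1} = 2 (mod 11), so α_err = 5·2 = 10 ≡ 10 = α_4. Error position i = 4.
  Consistency check: S_2/S_1 = 6·9 = 54 ≡ 10 = α_err ✓ (single-error assumption holds).
Step 4: error magnitude e = S_0/v_4 = S_0·∏_{j≠4}(α_4 − α_j) = 6·8 = 48 ≡ 4 (mod 11).
Step 5: correct position 4: c_4 = r_4 − e = 2 − 4 ≡ 9 (mod 11). Hence c = [3, 6, 1, 9, 7].
  Check: interpolating c through the α_i gives m(x) = 5 + 7·x (degree < 2) with m(α_i) = c_i for every i, so c is indeed a codeword.


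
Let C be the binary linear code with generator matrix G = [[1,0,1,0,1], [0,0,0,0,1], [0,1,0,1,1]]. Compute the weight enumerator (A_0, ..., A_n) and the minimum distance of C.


Weight distribution: A_0 = 1, A_1 = 1, A_2 = 2, A_3 = 2, A_4 = 1, A_5 = 1. Minimum distance d = 1.

Enumerate all 2^3 = 8 messages m ∈ F_2^3.
For each, compute codeword c = mG in F_2^5, then tally its weight.
  m = 000 → c = 00000, weight = 0.
  m = 100 → c = 10101, weight = 3.
  m = 010 → c = 00001, weight = 1.
  m = 110 → c = 10100, weight = 2.
  m = 001 → c = 01011, weight = 3.
  m = 101 → c = 11110, weight = 4.
  m = 011 → c = 01010, weight = 2.
  m = 111 → c = 11111, weight = 5.
Tally weights:
  weight 0: 1 codewords.
  weight 1: 1 codewords.
  weight 2: 2 codewords.
  weight 3: 2 codewords.
  weight 4: 1 codewords.
  weight 5: 1 codewords.
Minimum distance d = smallest w > 0 with A_w > 0 = 1.
Sanity: Σ A_w = 8 = 2^3 = 8 ✓.


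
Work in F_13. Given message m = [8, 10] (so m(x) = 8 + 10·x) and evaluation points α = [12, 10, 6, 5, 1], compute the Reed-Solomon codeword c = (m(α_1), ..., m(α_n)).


c = [11, 4, 3, 6, 5]

Message polynomial: m(x) = 8 + 10·x (mod 13).
For each evaluation point α_i, compute m(α_i) mod 13:
  α_1 = 12: Horner steps 10 → 11, so m(12) = 11.
  α_2 = 10: Horner steps 10 → 4, so m(10) = 4.
  α_3 = 6: Horner steps 10 → 3, so m(6) = 3.
  α_4 = 5: Horner steps 10 → 6, so m(5) = 6.
  α_5 = 1: Horner steps 10 → 5, so m(1) = 5.
Codeword c = [11, 4, 3, 6, 5] ∈ F_13^5.


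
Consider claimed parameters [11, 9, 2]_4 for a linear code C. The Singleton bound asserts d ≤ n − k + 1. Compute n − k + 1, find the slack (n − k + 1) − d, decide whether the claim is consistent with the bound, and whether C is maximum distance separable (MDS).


Singleton RHS = n − k + 1 = 3, slack = 1, bound satisfied, not MDS.

Singleton bound: d ≤ n − k + 1.
Here n = 11, k = 9, so n − k + 1 = 3.
Given d = 2, check d ≤ 3: YES.
Slack = (n − k + 1) − d = 1.
The code is NOT MDS (slack = 1 > 0).
Description: the claimed parameters are [11, 9, 2]_4; such a code would be non-MDS.


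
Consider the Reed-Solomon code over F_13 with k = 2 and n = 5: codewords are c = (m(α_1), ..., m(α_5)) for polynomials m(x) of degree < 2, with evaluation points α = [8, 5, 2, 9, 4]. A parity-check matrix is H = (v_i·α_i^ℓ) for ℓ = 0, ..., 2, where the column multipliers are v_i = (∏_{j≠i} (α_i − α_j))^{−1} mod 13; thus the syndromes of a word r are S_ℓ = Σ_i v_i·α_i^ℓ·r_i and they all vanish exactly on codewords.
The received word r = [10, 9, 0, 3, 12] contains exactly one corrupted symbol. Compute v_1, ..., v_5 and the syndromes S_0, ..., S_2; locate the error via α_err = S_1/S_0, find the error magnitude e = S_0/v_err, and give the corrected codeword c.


S = (3, 2, 10), error at position 2, error magnitude e = 4, c = [10, 5, 0, 3, 12].

Step 1: column multipliers v_i = (∏_{j≠i}(α_i − α_j))^{−1} mod 13.
  i = 1 (α = 8): (8−5)(8−2)(8−9)(8−4) = 3·6·(−1)·4 = −72 ≡ 6, so v_1 = 6^{−1} = 11 (mod 13).
  i = 2 (α = 5): (5−8)(5−2)(5−9)(5−4) = (−3)·3·(−4)·1 = 36 ≡ 10, so v_2 = 10^{−1} = 4 (mod 13).
  i = 3 (α = 2): (2−8)(2−5)(2−9)(2−4) = (−6)·(−3)·(−7)·(−2) = 252 ≡ 5, so v_3 = 5^{−1} = 8 (mod 13).
  i = 4 (α = 9): (9−8)(9−5)(9−2)(9−4) = 1·4·7·5 = 140 ≡ 10, so v_4 = 10^{−1} = 4 (mod 13).
  i = 5 (α = 4): (4−8)(4−5)(4−2)(4−9) = (−4)·(−1)·2·(−5) = −40 ≡ 12, so v_5 = 12^{−1} = 12 (mod 13).
  v = [11, 4, 8, 4, 12].
Step 2: syndromes of r = [10, 9, 0, 3, 12] (all sums mod 13).
  S_0 = Σ v_i r_i = 11·10 + 4·9 + 8·0 + 4·3 + 12·12 = 302 ≡ 3.
  S_1 = Σ v_i α_i r_i = 11·8·10 + 4·5·9 + 8·2·0 + 4·9·3 + 12·4·12 = 1744 ≡ 2.
  α_i^2 mod 13 = [12, 12, 4, 3, 3].
  S_2 = Σ v_i α_i^2 r_i = 11·12·10 + 4·12·9 + 8·4·0 + 4·3·3 + 12·3·12 = 2220 ≡ 10.
  S = (3, 2, 10) ≠ 0, so r is not a codeword (an error is present).
Step 3: locate the error. For a single error e at position i, S_ℓ = v_i·e·α_i^ℓ, so α_err = S_1/S_0.
  S_0^{−1} = 3^{−1} = 9 (mod 13), so α_err = 2·9 = 18 ≡ 5 = α_2. Error position i = 2.
  Consistency check: S_2/S_1 = 10·7 = 70 ≡ 5 = α_err ✓ (single-error assumption holds).
Step 4: error magnitude e = S_0/v_2 = S_0·∏_{j≠2}(α_2 − α_j) = 3·10 = 30 ≡ 4 (mod 13).
Step 5: correct position 2: c_2 = r_2 − e = 9 − 4 ≡ 5 (mod 13). Hence c = [10, 5, 0, 3, 12].
  Check: interpolating c through the α_i gives m(x) = 1 + 6·x (degree < 2) with m(α_i) = c_i for every i, so c is indeed a codeword.


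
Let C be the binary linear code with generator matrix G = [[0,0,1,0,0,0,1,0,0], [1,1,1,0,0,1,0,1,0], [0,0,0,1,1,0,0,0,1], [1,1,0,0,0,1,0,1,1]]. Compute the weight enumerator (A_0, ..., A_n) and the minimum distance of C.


Weight distribution: A_0 = 1, A_2 = 3, A_3 = 3, A_5 = 4, A_6 = 1, A_7 = 1, A_8 = 3. Minimum distance d = 2.

Enumerate all 2^4 = 16 messages m ∈ F_2^4.
For each, compute codeword c = mG in F_2^9, then tally its weight.
  m = 0000 → c = 000000000, weight = 0.
  m = 1000 → c = 001000100, weight = 2.
  m = 0100 → c = 111001010, weight = 5.
  m = 1100 → c = 110001110, weight = 5.
  m = 0010 → c = 000110001, weight = 3.
  m = 1010 → c = 001110101, weight = 5.
  m = 0110 → c = 111111011, weight = 8.
  m = 1110 → c = 110111111, weight = 8.
  m = 0001 → c = 110001011, weight = 5.
  m = 1001 → c = 111001111, weight = 7.
  m = 0101 → c = 001000001, weight = 2.
  m = 1101 → c = 000000101, weight = 2.
  m = 0011 → c = 110111010, weight = 6.
  m = 1011 → c = 111111110, weight = 8.
  m = 0111 → c = 001110000, weight = 3.
  m = 1111 → c = 000110100, weight = 3.
Tally weights:
  weight 0: 1 codewords.
  weight 2: 3 codewords.
  weight 3: 3 codewords.
  weight 5: 4 codewords.
  weight 6: 1 codewords.
  weight 7: 1 codewords.
  weight 8: 3 codewords.
Minimum distance d = smallest w > 0 with A_w > 0 = 2.
Sanity: Σ A_w = 16 = 2^4 = 16 ✓.


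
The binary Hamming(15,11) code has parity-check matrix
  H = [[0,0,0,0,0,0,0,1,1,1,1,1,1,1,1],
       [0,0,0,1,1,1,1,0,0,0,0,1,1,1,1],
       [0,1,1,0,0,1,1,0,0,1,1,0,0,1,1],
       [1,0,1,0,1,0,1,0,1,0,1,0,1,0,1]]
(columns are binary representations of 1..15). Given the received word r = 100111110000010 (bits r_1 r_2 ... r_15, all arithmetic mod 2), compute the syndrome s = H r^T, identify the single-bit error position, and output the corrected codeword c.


s = (0, 1, 1, 1)^T, error position = 7, corrected codeword c = 100111010000010

Compute s = H r^T mod 2 one row at a time:
  s_1 = 1 + 0 + 0 + 0 + 0 + 0 + 1 + 0 = 2 ≡ 0 (mod 2).
  s_2 = 1 + 1 + 1 + 1 + 0 + 0 + 1 + 0 = 5 ≡ 1 (mod 2).
  s_3 = 0 + 0 + 1 + 1 + 0 + 0 + 1 + 0 = 3 ≡ 1 (mod 2).
  s_4 = 1 + 0 + 1 + 1 + 0 + 0 + 0 + 0 = 3 ≡ 1 (mod 2).
s = (0, 1, 1, 1)^T — this equals column 7 of H (binary 0111), so error is at position 7.
Correct: flip bit 7 of r = 100111110000010 to get c = 100111010000010.


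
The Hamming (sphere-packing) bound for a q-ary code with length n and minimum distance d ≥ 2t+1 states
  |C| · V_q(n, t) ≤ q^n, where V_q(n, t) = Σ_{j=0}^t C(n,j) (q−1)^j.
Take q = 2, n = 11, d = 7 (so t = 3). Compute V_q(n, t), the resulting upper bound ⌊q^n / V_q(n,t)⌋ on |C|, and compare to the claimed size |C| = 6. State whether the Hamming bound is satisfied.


V_q(n, t) = 232, q^n = 2048, Hamming bound = 8, |C| = 6 ≤ bound (satisfied).

Step 1: Compute V_q(n, t) = Σ_{j=0}^3 C(n, j) (q−1)^j.
  j = 0: C(11,0)·(1)^0 = 1·1 = 1.
  j = 1: C(11,1)·(1)^1 = 11·1 = 11.
  j = 2: C(11,2)·(1)^2 = 55·1 = 55.
  j = 3: C(11,3)·(1)^3 = 165·1 = 165.
  V_q(n, t) = 1 + 11 + 55 + 165 = 232.
Step 2: q^n = 2^11 = 2048.
Step 3: Hamming bound ⌊q^n / V_q(n,t)⌋ = ⌊2048/232⌋ = 8.
Step 4: Compare |C| = 6 to 8: satisfied.
The claimed |C| lies below the Hamming bound.


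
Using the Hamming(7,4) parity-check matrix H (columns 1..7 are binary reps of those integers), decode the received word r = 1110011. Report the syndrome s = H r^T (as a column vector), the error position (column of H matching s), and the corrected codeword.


s = (0, 0, 1)^T, error position = 1, corrected codeword c = 0110011

Compute s = H r^T mod 2 one row at a time:
  s_1 = 0 + 0 + 1 + 1 = 2 ≡ 0 (mod 2).
  s_2 = 1 + 1 + 1 + 1 = 4 ≡ 0 (mod 2).
  s_3 = 1 + 1 + 0 + 1 = 3 ≡ 1 (mod 2).
s = (0, 0, 1)^T — this equals column 1 of H (binary 001), so error is at position 1.
Correct: flip bit 1 of r = 1110011 to get c = 0110011.


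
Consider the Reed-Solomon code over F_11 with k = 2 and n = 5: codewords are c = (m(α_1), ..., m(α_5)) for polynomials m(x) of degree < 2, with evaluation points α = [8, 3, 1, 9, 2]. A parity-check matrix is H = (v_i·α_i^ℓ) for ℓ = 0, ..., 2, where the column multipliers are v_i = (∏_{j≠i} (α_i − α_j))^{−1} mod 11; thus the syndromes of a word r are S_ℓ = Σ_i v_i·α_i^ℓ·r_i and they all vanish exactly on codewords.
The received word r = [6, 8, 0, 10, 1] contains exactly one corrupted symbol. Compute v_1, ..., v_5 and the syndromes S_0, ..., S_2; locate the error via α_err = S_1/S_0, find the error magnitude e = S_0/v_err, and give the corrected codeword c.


S = (4, 8, 5), error at position 5, error magnitude e = 8, c = [6, 8, 0, 10, 4].

Step 1: column multipliers v_i = (∏_{j≠i}(α_i − α_j))^{−1} mod 11.
  i = 1 (α = 8): (8−3)(8−1)(8−9)(8−2) = 5·7·(−1)·6 = −210 ≡ 10, so v_1 = 10^{−1} = 10 (mod 11).
  i = 2 (α = 3): (3−8)(3−1)(3−9)(3−2) = (−5)·2·(−6)·1 = 60 ≡ 5, so v_2 = 5^{−1} = 9 (mod 11).
  i = 3 (α = 1): (1−8)(1−3)(1−9)(1−2) = (−7)·(−2)·(−8)·(−1) = 112 ≡ 2, so v_3 = 2^{−1} = 6 (mod 11).
  i = 4 (α = 9): (9−8)(9−3)(9−1)(9−2) = 1·6·8·7 = 336 ≡ 6, so v_4 = 6^{−1} = 2 (mod 11).
  i = 5 (α = 2): (2−8)(2−3)(2−1)(2−9) = (−6)·(−1)·1·(−7) = −42 ≡ 2, so v_5 = 2^{−1} = 6 (mod 11).
  v = [10, 9, 6, 2, 6].
Step 2: syndromes of r = [6, 8, 0, 10, 1] (all sums mod 11).
  S_0 = Σ v_i r_i = 10·6 + 9·8 + 6·0 + 2·10 + 6·1 = 158 ≡ 4.
  S_1 = Σ v_i α_i r_i = 10·8·6 + 9·3·8 + 6·1·0 + 2·9·10 + 6·2·1 = 888 ≡ 8.
  α_i^2 mod 11 = [9, 9, 1, 4, 4].
  S_2 = Σ v_i α_i^2 r_i = 10·9·6 + 9·9·8 + 6·1·0 + 2·4·10 + 6·4·1 = 1292 ≡ 5.
  S = (4, 8, 5) ≠ 0, so r is not a codeword (an error is present).
Step 3: locate the error. For a single error e at position i, S_ℓ = v_i·e·α_i^ℓ, so α_err = S_1/S_0.
  S_0^{−1} = 4^{−1} = 3 (mod 11), so α_err = 8·3 = 24 ≡ 2 = α_5. Error position i = 5.
  Consistency check: S_2/S_1 = 5·7 = 35 ≡ 2 = α_err ✓ (single-error assumption holds).
Step 4: error magnitude e = S_0/v_5 = S_0·∏_{j≠5}(α_5 − α_j) = 4·2 = 8 ≡ 8 (mod 11).
Step 5: correct position 5: c_5 = r_5 − e = 1 − 8 ≡ 4 (mod 11). Hence c = [6, 8, 0, 10, 4].
  Check: interpolating c through the α_i gives m(x) = 7 + 4·x (degree < 2) with m(α_i) = c_i for every i, so c is indeed a codeword.


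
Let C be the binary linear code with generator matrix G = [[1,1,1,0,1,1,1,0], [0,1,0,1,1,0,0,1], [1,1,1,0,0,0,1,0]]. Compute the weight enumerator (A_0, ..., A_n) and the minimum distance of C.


Weight distribution: A_0 = 1, A_2 = 1, A_4 = 3, A_6 = 3. Minimum distance d = 2.

Enumerate all 2^3 = 8 messages m ∈ F_2^3.
For each, compute codeword c = mG in F_2^8, then tally its weight.
  m = 000 → c = 00000000, weight = 0.
  m = 100 → c = 11101110, weight = 6.
  m = 010 → c = 01011001, weight = 4.
  m = 110 → c = 10110111, weight = 6.
  m = 001 → c = 11100010, weight = 4.
  m = 101 → c = 00001100, weight = 2.
  m = 011 → c = 10111011, weight = 6.
  m = 111 → c = 01010101, weight = 4.
Tally weights:
  weight 0: 1 codewords.
  weight 2: 1 codewords.
  weight 4: 3 codewords.
  weight 6: 3 codewords.
Minimum distance d = smallest w > 0 with A_w > 0 = 2.
Sanity: Σ A_w = 8 = 2^3 = 8 ✓.


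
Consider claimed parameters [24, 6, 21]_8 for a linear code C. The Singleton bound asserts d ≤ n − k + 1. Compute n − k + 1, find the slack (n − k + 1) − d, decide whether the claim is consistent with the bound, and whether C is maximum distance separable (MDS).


Singleton RHS = n − k + 1 = 19, slack = -2, bound violated (no such code; not MDS).

Singleton bound: d ≤ n − k + 1.
Here n = 24, k = 6, so n − k + 1 = 19.
Given d = 21, check d ≤ 19: NO.
Slack = (n − k + 1) − d = -2.
The slack is negative: d = 21 exceeds n − k + 1 = 19 by 2, so the Singleton bound is violated and no linear [24, 6, 21]_8 code can exist. In particular it is not MDS (MDS requires d = n − k + 1 exactly).
Description: the claimed parameters are [24, 6, 21]_8; such a code would be impossible (violates the Singleton bound).


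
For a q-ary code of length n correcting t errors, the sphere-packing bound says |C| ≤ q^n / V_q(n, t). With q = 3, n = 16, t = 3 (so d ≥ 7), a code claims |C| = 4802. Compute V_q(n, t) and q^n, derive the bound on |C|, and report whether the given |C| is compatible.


V_q(n, t) = 4993, q^n = 43046721, Hamming bound = 8621, |C| = 4802 ≤ bound (satisfied).

Step 1: Compute V_q(n, t) = Σ_{j=0}^3 C(n, j) (q−1)^j.
  j = 0: C(16,0)·(2)^0 = 1·1 = 1.
  j = 1: C(16,1)·(2)^1 = 16·2 = 32.
  j = 2: C(16,2)·(2)^2 = 120·4 = 480.
  j = 3: C(16,3)·(2)^3 = 560·8 = 4480.
  V_q(n, t) = 1 + 32 + 480 + 4480 = 4993.
Step 2: q^n = 3^16 = 43046721.
Step 3: Hamming bound ⌊q^n / V_q(n,t)⌋ = ⌊43046721/4993⌋ = 8621.
Step 4: Compare |C| = 4802 to 8621: satisfied.
The claimed |C| lies below the Hamming bound.


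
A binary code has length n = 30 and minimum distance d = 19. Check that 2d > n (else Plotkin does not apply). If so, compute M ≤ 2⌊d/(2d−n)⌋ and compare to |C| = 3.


Plotkin bound M ≤ 4; given |C| = 3 ≤ bound (satisfied).

Check applicability: 2d = 38, n = 30.
2d − n = 8 > 0, so Plotkin applies.
Compute d/(2d−n) = 19/8 ≈ 2.3750.
⌊d/(2d−n)⌋ = 2.
Plotkin bound: M ≤ 2·2 = 4.
Given |C| = 3, check: satisfied.
This |C| is below the Plotkin bound.


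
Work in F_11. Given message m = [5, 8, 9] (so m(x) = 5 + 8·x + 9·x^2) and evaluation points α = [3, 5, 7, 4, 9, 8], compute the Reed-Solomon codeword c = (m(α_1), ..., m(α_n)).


c = [0, 6, 7, 5, 3, 7]

Message polynomial: m(x) = 5 + 8·x + 9·x^2 (mod 11).
For each evaluation point α_i, compute m(α_i) mod 11:
  α_1 = 3: Horner steps 9 → 2 → 0, so m(3) = 0.
  α_2 = 5: Horner steps 9 → 9 → 6, so m(5) = 6.
  α_3 = 7: Horner steps 9 → 5 → 7, so m(7) = 7.
  α_4 = 4: Horner steps 9 → 0 → 5, so m(4) = 5.
  α_5 = 9: Horner steps 9 → 1 → 3, so m(9) = 3.
  α_6 = 8: Horner steps 9 → 3 → 7, so m(8) = 7.
Codeword c = [0, 6, 7, 5, 3, 7] ∈ F_11^6.


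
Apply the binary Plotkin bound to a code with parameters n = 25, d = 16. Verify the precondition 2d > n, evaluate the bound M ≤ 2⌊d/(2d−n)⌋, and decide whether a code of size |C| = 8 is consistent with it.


Plotkin bound M ≤ 4; given |C| = 8 > bound (violated).

Check applicability: 2d = 32, n = 25.
2d − n = 7 > 0, so Plotkin applies.
Compute d/(2d−n) = 16/7 ≈ 2.2857.
⌊d/(2d−n)⌋ = 2.
Plotkin bound: M ≤ 2·2 = 4.
Given |C| = 8, check: VIOLATED.
This |C| is above the Plotkin bound, so no binary code with n = 25, d = 16 and 8 codewords exists.


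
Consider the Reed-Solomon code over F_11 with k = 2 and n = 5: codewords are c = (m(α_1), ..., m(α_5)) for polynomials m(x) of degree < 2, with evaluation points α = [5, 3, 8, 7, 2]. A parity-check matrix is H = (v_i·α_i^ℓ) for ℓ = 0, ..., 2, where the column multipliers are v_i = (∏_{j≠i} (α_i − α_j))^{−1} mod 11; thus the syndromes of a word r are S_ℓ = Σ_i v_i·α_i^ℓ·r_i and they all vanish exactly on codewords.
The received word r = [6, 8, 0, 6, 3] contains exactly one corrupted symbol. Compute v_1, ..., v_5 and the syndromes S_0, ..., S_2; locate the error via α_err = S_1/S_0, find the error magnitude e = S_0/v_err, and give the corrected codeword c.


S = (7, 2, 10), error at position 1, error magnitude e = 10, c = [7, 8, 0, 6, 3].

Step 1: column multipliers v_i = (∏_{j≠i}(α_i − α_j))^{−1} mod 11.
  i = 1 (α = 5): (5−3)(5−8)(5−7)(5−2) = 2·(−3)·(−2)·3 = 36 ≡ 3, so v_1 = 3^{−1} = 4 (mod 11).
  i = 2 (α = 3): (3−5)(3−8)(3−7)(3−2) = (−2)·(−5)·(−4)·1 = −40 ≡ 4, so v_2 = 4^{−1} = 3 (mod 11).
  i = 3 (α = 8): (8−5)(8−3)(8−7)(8−2) = 3·5·1·6 = 90 ≡ 2, so v_3 = 2^{−1} = 6 (mod 11).
  i = 4 (α = 7): (7−5)(7−3)(7−8)(7−2) = 2·4·(−1)·5 = −40 ≡ 4, so v_4 = 4^{−1} = 3 (mod 11).
  i = 5 (α = 2): (2−5)(2−3)(2−8)(2−7) = (−3)·(−1)·(−6)·(−5) = 90 ≡ 2, so v_5 = 2^{−1} = 6 (mod 11).
  v = [4, 3, 6, 3, 6].
Step 2: syndromes of r = [6, 8, 0, 6, 3] (all sums mod 11).
  S_0 = Σ v_i r_i = 4·6 + 3·8 + 6·0 + 3·6 + 6·3 = 84 ≡ 7.
  S_1 = Σ v_i α_i r_i = 4·5·6 + 3·3·8 + 6·8·0 + 3·7·6 + 6·2·3 = 354 ≡ 2.
  α_i^2 mod 11 = [3, 9, 9, 5, 4].
  S_2 = Σ v_i α_i^2 r_i = 4·3·6 + 3·9·8 + 6·9·0 + 3·5·6 + 6·4·3 = 450 ≡ 10.
  S = (7, 2, 10) ≠ 0, so r is not a codeword (an error is present).
Step 3: locate the error. For a single error e at position i, S_ℓ = v_i·e·α_i^ℓ, so α_err = S_1/S_0.
  S_0^{−1} = 7^{−1} = 8 (mod 11), so α_err = 2·8 = 16 ≡ 5 = α_1. Error position i = 1.
  Consistency check: S_2/S_1 = 10·6 = 60 ≡ 5 = α_err ✓ (single-error assumption holds).
Step 4: error magnitude e = S_0/v_1 = S_0·∏_{j≠1}(α_1 − α_j) = 7·3 = 21 ≡ 10 (mod 11).
Step 5: correct position 1: c_1 = r_1 − e = 6 − 10 ≡ 7 (mod 11). Hence c = [7, 8, 0, 6, 3].
  Check: interpolating c through the α_i gives m(x) = 4 + 5·x (degree < 2) with m(α_i) = c_i for every i, so c is indeed a codeword.


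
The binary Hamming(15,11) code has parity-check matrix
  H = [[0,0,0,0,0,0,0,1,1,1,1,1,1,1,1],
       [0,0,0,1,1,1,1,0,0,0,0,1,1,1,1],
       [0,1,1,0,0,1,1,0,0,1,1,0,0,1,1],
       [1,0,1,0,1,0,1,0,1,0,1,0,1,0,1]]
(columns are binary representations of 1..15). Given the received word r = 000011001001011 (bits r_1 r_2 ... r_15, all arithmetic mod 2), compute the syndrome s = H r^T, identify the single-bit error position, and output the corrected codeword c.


s = (0, 1, 1, 1)^T, error position = 7, corrected codeword c = 000011101001011

Compute s = H r^T mod 2 one row at a time:
  s_1 = 0 + 1 + 0 + 0 + 1 + 0 + 1 + 1 = 4 ≡ 0 (mod 2).
  s_2 = 0 + 1 + 1 + 0 + 1 + 0 + 1 + 1 = 5 ≡ 1 (mod 2).
  s_3 = 0 + 0 + 1 + 0 + 0 + 0 + 1 + 1 = 3 ≡ 1 (mod 2).
  s_4 = 0 + 0 + 1 + 0 + 1 + 0 + 0 + 1 = 3 ≡ 1 (mod 2).
s = (0, 1, 1, 1)^T — this equals column 7 of H (binary 0111), so error is at position 7.
Correct: flip bit 7 of r = 000011001001011 to get c = 000011101001011.
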